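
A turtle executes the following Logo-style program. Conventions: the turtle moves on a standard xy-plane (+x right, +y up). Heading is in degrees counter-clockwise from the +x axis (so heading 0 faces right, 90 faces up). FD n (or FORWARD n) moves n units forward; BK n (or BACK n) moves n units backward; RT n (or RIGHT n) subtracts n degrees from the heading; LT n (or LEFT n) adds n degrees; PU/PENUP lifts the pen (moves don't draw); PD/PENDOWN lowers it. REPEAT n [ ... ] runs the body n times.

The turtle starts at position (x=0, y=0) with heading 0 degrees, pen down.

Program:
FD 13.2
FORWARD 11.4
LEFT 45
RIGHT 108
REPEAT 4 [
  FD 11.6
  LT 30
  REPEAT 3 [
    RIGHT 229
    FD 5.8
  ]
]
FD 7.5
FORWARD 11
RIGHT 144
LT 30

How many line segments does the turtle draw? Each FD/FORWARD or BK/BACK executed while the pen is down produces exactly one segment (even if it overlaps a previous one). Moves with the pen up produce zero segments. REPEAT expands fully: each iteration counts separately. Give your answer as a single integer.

Answer: 20

Derivation:
Executing turtle program step by step:
Start: pos=(0,0), heading=0, pen down
FD 13.2: (0,0) -> (13.2,0) [heading=0, draw]
FD 11.4: (13.2,0) -> (24.6,0) [heading=0, draw]
LT 45: heading 0 -> 45
RT 108: heading 45 -> 297
REPEAT 4 [
  -- iteration 1/4 --
  FD 11.6: (24.6,0) -> (29.866,-10.336) [heading=297, draw]
  LT 30: heading 297 -> 327
  REPEAT 3 [
    -- iteration 1/3 --
    RT 229: heading 327 -> 98
    FD 5.8: (29.866,-10.336) -> (29.059,-4.592) [heading=98, draw]
    -- iteration 2/3 --
    RT 229: heading 98 -> 229
    FD 5.8: (29.059,-4.592) -> (25.254,-8.969) [heading=229, draw]
    -- iteration 3/3 --
    RT 229: heading 229 -> 0
    FD 5.8: (25.254,-8.969) -> (31.054,-8.969) [heading=0, draw]
  ]
  -- iteration 2/4 --
  FD 11.6: (31.054,-8.969) -> (42.654,-8.969) [heading=0, draw]
  LT 30: heading 0 -> 30
  REPEAT 3 [
    -- iteration 1/3 --
    RT 229: heading 30 -> 161
    FD 5.8: (42.654,-8.969) -> (37.17,-7.081) [heading=161, draw]
    -- iteration 2/3 --
    RT 229: heading 161 -> 292
    FD 5.8: (37.17,-7.081) -> (39.343,-12.459) [heading=292, draw]
    -- iteration 3/3 --
    RT 229: heading 292 -> 63
    FD 5.8: (39.343,-12.459) -> (41.976,-7.291) [heading=63, draw]
  ]
  -- iteration 3/4 --
  FD 11.6: (41.976,-7.291) -> (47.242,3.045) [heading=63, draw]
  LT 30: heading 63 -> 93
  REPEAT 3 [
    -- iteration 1/3 --
    RT 229: heading 93 -> 224
    FD 5.8: (47.242,3.045) -> (43.07,-0.984) [heading=224, draw]
    -- iteration 2/3 --
    RT 229: heading 224 -> 355
    FD 5.8: (43.07,-0.984) -> (48.848,-1.49) [heading=355, draw]
    -- iteration 3/3 --
    RT 229: heading 355 -> 126
    FD 5.8: (48.848,-1.49) -> (45.439,3.202) [heading=126, draw]
  ]
  -- iteration 4/4 --
  FD 11.6: (45.439,3.202) -> (38.62,12.587) [heading=126, draw]
  LT 30: heading 126 -> 156
  REPEAT 3 [
    -- iteration 1/3 --
    RT 229: heading 156 -> 287
    FD 5.8: (38.62,12.587) -> (40.316,7.041) [heading=287, draw]
    -- iteration 2/3 --
    RT 229: heading 287 -> 58
    FD 5.8: (40.316,7.041) -> (43.39,11.959) [heading=58, draw]
    -- iteration 3/3 --
    RT 229: heading 58 -> 189
    FD 5.8: (43.39,11.959) -> (37.661,11.052) [heading=189, draw]
  ]
]
FD 7.5: (37.661,11.052) -> (30.253,9.879) [heading=189, draw]
FD 11: (30.253,9.879) -> (19.389,8.158) [heading=189, draw]
RT 144: heading 189 -> 45
LT 30: heading 45 -> 75
Final: pos=(19.389,8.158), heading=75, 20 segment(s) drawn
Segments drawn: 20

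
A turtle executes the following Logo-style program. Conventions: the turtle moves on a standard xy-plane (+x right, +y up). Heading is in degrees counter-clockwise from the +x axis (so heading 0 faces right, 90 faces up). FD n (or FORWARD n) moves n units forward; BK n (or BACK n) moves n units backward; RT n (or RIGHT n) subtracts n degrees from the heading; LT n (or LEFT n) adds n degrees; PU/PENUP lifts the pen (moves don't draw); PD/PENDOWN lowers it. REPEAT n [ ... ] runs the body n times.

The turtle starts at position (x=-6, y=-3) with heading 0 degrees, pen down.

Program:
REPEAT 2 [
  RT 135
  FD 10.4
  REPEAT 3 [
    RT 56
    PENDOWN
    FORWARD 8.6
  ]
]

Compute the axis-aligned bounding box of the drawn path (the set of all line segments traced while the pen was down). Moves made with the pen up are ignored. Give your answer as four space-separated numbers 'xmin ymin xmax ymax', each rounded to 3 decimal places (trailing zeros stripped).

Executing turtle program step by step:
Start: pos=(-6,-3), heading=0, pen down
REPEAT 2 [
  -- iteration 1/2 --
  RT 135: heading 0 -> 225
  FD 10.4: (-6,-3) -> (-13.354,-10.354) [heading=225, draw]
  REPEAT 3 [
    -- iteration 1/3 --
    RT 56: heading 225 -> 169
    PD: pen down
    FD 8.6: (-13.354,-10.354) -> (-21.796,-8.713) [heading=169, draw]
    -- iteration 2/3 --
    RT 56: heading 169 -> 113
    PD: pen down
    FD 8.6: (-21.796,-8.713) -> (-25.156,-0.797) [heading=113, draw]
    -- iteration 3/3 --
    RT 56: heading 113 -> 57
    PD: pen down
    FD 8.6: (-25.156,-0.797) -> (-20.472,6.416) [heading=57, draw]
  ]
  -- iteration 2/2 --
  RT 135: heading 57 -> 282
  FD 10.4: (-20.472,6.416) -> (-18.31,-3.757) [heading=282, draw]
  REPEAT 3 [
    -- iteration 1/3 --
    RT 56: heading 282 -> 226
    PD: pen down
    FD 8.6: (-18.31,-3.757) -> (-24.284,-9.943) [heading=226, draw]
    -- iteration 2/3 --
    RT 56: heading 226 -> 170
    PD: pen down
    FD 8.6: (-24.284,-9.943) -> (-32.753,-8.45) [heading=170, draw]
    -- iteration 3/3 --
    RT 56: heading 170 -> 114
    PD: pen down
    FD 8.6: (-32.753,-8.45) -> (-36.251,-0.593) [heading=114, draw]
  ]
]
Final: pos=(-36.251,-0.593), heading=114, 8 segment(s) drawn

Segment endpoints: x in {-36.251, -32.753, -25.156, -24.284, -21.796, -20.472, -18.31, -13.354, -6}, y in {-10.354, -9.943, -8.713, -8.45, -3.757, -3, -0.797, -0.593, 6.416}
xmin=-36.251, ymin=-10.354, xmax=-6, ymax=6.416

Answer: -36.251 -10.354 -6 6.416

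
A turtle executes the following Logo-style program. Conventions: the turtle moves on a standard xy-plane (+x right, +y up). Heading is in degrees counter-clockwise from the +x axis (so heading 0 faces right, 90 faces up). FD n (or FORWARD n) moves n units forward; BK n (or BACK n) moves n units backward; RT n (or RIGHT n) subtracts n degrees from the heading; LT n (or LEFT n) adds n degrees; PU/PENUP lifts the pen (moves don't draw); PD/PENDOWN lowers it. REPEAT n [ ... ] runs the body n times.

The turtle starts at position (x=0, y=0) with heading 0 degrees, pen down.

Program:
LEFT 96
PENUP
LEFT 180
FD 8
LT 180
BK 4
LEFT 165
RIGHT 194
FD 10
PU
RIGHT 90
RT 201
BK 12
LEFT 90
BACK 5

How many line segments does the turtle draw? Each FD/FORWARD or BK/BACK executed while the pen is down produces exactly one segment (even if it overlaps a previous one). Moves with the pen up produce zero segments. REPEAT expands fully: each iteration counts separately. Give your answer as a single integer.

Executing turtle program step by step:
Start: pos=(0,0), heading=0, pen down
LT 96: heading 0 -> 96
PU: pen up
LT 180: heading 96 -> 276
FD 8: (0,0) -> (0.836,-7.956) [heading=276, move]
LT 180: heading 276 -> 96
BK 4: (0.836,-7.956) -> (1.254,-11.934) [heading=96, move]
LT 165: heading 96 -> 261
RT 194: heading 261 -> 67
FD 10: (1.254,-11.934) -> (5.162,-2.729) [heading=67, move]
PU: pen up
RT 90: heading 67 -> 337
RT 201: heading 337 -> 136
BK 12: (5.162,-2.729) -> (13.794,-11.065) [heading=136, move]
LT 90: heading 136 -> 226
BK 5: (13.794,-11.065) -> (17.267,-7.468) [heading=226, move]
Final: pos=(17.267,-7.468), heading=226, 0 segment(s) drawn
Segments drawn: 0

Answer: 0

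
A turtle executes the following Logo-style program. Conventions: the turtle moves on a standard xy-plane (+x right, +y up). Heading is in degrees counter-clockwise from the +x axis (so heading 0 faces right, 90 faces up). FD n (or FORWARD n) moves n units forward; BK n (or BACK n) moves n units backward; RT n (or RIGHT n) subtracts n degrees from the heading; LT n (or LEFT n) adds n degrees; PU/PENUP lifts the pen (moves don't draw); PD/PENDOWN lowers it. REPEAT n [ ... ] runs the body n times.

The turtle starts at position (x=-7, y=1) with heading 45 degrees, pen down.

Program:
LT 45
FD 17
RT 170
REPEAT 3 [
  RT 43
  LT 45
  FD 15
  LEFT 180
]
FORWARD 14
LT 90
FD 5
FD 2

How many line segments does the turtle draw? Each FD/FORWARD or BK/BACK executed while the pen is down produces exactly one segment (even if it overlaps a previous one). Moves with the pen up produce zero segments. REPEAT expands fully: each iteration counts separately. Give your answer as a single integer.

Executing turtle program step by step:
Start: pos=(-7,1), heading=45, pen down
LT 45: heading 45 -> 90
FD 17: (-7,1) -> (-7,18) [heading=90, draw]
RT 170: heading 90 -> 280
REPEAT 3 [
  -- iteration 1/3 --
  RT 43: heading 280 -> 237
  LT 45: heading 237 -> 282
  FD 15: (-7,18) -> (-3.881,3.328) [heading=282, draw]
  LT 180: heading 282 -> 102
  -- iteration 2/3 --
  RT 43: heading 102 -> 59
  LT 45: heading 59 -> 104
  FD 15: (-3.881,3.328) -> (-7.51,17.882) [heading=104, draw]
  LT 180: heading 104 -> 284
  -- iteration 3/3 --
  RT 43: heading 284 -> 241
  LT 45: heading 241 -> 286
  FD 15: (-7.51,17.882) -> (-3.376,3.463) [heading=286, draw]
  LT 180: heading 286 -> 106
]
FD 14: (-3.376,3.463) -> (-7.235,16.921) [heading=106, draw]
LT 90: heading 106 -> 196
FD 5: (-7.235,16.921) -> (-12.041,15.543) [heading=196, draw]
FD 2: (-12.041,15.543) -> (-13.963,14.991) [heading=196, draw]
Final: pos=(-13.963,14.991), heading=196, 7 segment(s) drawn
Segments drawn: 7

Answer: 7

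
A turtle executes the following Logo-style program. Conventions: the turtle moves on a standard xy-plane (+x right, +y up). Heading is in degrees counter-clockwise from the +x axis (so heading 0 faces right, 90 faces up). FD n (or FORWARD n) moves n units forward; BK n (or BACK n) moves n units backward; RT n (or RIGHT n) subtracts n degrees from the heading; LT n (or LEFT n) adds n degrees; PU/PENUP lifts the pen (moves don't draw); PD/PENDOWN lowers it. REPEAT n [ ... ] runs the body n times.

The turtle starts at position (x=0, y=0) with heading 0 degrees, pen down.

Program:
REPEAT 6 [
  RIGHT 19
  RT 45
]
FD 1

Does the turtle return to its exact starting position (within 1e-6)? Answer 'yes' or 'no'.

Answer: no

Derivation:
Executing turtle program step by step:
Start: pos=(0,0), heading=0, pen down
REPEAT 6 [
  -- iteration 1/6 --
  RT 19: heading 0 -> 341
  RT 45: heading 341 -> 296
  -- iteration 2/6 --
  RT 19: heading 296 -> 277
  RT 45: heading 277 -> 232
  -- iteration 3/6 --
  RT 19: heading 232 -> 213
  RT 45: heading 213 -> 168
  -- iteration 4/6 --
  RT 19: heading 168 -> 149
  RT 45: heading 149 -> 104
  -- iteration 5/6 --
  RT 19: heading 104 -> 85
  RT 45: heading 85 -> 40
  -- iteration 6/6 --
  RT 19: heading 40 -> 21
  RT 45: heading 21 -> 336
]
FD 1: (0,0) -> (0.914,-0.407) [heading=336, draw]
Final: pos=(0.914,-0.407), heading=336, 1 segment(s) drawn

Start position: (0, 0)
Final position: (0.914, -0.407)
Distance = 1; >= 1e-6 -> NOT closed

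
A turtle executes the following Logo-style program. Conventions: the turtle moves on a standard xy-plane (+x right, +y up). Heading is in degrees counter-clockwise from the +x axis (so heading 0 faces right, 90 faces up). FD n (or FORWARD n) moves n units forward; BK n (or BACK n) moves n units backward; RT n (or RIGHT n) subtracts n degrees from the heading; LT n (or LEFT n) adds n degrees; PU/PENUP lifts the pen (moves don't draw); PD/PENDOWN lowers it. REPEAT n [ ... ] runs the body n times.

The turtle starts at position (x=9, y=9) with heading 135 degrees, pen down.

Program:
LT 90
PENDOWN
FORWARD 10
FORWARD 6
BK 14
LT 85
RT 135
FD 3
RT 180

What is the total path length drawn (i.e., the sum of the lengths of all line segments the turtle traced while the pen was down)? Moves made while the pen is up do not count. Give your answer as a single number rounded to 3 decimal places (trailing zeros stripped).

Answer: 33

Derivation:
Executing turtle program step by step:
Start: pos=(9,9), heading=135, pen down
LT 90: heading 135 -> 225
PD: pen down
FD 10: (9,9) -> (1.929,1.929) [heading=225, draw]
FD 6: (1.929,1.929) -> (-2.314,-2.314) [heading=225, draw]
BK 14: (-2.314,-2.314) -> (7.586,7.586) [heading=225, draw]
LT 85: heading 225 -> 310
RT 135: heading 310 -> 175
FD 3: (7.586,7.586) -> (4.597,7.847) [heading=175, draw]
RT 180: heading 175 -> 355
Final: pos=(4.597,7.847), heading=355, 4 segment(s) drawn

Segment lengths:
  seg 1: (9,9) -> (1.929,1.929), length = 10
  seg 2: (1.929,1.929) -> (-2.314,-2.314), length = 6
  seg 3: (-2.314,-2.314) -> (7.586,7.586), length = 14
  seg 4: (7.586,7.586) -> (4.597,7.847), length = 3
Total = 33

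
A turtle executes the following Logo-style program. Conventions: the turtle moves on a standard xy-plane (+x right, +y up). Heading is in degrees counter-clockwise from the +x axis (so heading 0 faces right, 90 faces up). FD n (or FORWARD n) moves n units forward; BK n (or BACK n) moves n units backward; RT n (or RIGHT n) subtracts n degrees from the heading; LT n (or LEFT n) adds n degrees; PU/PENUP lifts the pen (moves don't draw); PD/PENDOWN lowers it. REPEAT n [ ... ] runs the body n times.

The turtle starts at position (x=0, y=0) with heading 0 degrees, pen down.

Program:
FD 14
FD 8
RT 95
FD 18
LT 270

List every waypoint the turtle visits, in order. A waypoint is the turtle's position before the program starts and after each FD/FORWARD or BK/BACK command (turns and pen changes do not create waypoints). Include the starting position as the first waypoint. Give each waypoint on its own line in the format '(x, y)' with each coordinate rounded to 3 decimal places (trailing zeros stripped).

Executing turtle program step by step:
Start: pos=(0,0), heading=0, pen down
FD 14: (0,0) -> (14,0) [heading=0, draw]
FD 8: (14,0) -> (22,0) [heading=0, draw]
RT 95: heading 0 -> 265
FD 18: (22,0) -> (20.431,-17.932) [heading=265, draw]
LT 270: heading 265 -> 175
Final: pos=(20.431,-17.932), heading=175, 3 segment(s) drawn
Waypoints (4 total):
(0, 0)
(14, 0)
(22, 0)
(20.431, -17.932)

Answer: (0, 0)
(14, 0)
(22, 0)
(20.431, -17.932)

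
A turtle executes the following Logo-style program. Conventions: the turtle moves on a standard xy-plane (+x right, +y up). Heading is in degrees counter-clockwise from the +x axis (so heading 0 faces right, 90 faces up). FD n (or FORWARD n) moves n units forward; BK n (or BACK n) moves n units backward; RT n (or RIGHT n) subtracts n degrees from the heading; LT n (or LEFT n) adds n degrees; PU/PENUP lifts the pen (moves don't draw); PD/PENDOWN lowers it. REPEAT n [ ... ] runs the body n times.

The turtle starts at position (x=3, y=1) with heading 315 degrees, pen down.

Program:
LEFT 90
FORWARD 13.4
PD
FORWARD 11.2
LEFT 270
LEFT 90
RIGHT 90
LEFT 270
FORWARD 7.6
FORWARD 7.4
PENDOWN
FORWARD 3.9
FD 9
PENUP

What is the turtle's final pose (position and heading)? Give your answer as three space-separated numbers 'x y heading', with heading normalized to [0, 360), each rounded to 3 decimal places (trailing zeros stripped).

Answer: 0.667 -1.333 225

Derivation:
Executing turtle program step by step:
Start: pos=(3,1), heading=315, pen down
LT 90: heading 315 -> 45
FD 13.4: (3,1) -> (12.475,10.475) [heading=45, draw]
PD: pen down
FD 11.2: (12.475,10.475) -> (20.395,18.395) [heading=45, draw]
LT 270: heading 45 -> 315
LT 90: heading 315 -> 45
RT 90: heading 45 -> 315
LT 270: heading 315 -> 225
FD 7.6: (20.395,18.395) -> (15.021,13.021) [heading=225, draw]
FD 7.4: (15.021,13.021) -> (9.788,7.788) [heading=225, draw]
PD: pen down
FD 3.9: (9.788,7.788) -> (7.031,5.031) [heading=225, draw]
FD 9: (7.031,5.031) -> (0.667,-1.333) [heading=225, draw]
PU: pen up
Final: pos=(0.667,-1.333), heading=225, 6 segment(s) drawn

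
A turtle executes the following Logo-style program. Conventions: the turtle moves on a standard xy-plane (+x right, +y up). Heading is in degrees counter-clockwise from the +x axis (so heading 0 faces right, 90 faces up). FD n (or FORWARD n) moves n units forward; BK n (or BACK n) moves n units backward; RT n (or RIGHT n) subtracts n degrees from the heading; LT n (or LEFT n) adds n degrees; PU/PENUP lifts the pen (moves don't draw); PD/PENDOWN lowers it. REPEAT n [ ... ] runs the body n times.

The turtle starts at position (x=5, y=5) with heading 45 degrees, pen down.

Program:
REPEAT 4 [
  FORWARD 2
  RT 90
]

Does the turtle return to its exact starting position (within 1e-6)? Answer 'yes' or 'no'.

Executing turtle program step by step:
Start: pos=(5,5), heading=45, pen down
REPEAT 4 [
  -- iteration 1/4 --
  FD 2: (5,5) -> (6.414,6.414) [heading=45, draw]
  RT 90: heading 45 -> 315
  -- iteration 2/4 --
  FD 2: (6.414,6.414) -> (7.828,5) [heading=315, draw]
  RT 90: heading 315 -> 225
  -- iteration 3/4 --
  FD 2: (7.828,5) -> (6.414,3.586) [heading=225, draw]
  RT 90: heading 225 -> 135
  -- iteration 4/4 --
  FD 2: (6.414,3.586) -> (5,5) [heading=135, draw]
  RT 90: heading 135 -> 45
]
Final: pos=(5,5), heading=45, 4 segment(s) drawn

Start position: (5, 5)
Final position: (5, 5)
Distance = 0; < 1e-6 -> CLOSED

Answer: yes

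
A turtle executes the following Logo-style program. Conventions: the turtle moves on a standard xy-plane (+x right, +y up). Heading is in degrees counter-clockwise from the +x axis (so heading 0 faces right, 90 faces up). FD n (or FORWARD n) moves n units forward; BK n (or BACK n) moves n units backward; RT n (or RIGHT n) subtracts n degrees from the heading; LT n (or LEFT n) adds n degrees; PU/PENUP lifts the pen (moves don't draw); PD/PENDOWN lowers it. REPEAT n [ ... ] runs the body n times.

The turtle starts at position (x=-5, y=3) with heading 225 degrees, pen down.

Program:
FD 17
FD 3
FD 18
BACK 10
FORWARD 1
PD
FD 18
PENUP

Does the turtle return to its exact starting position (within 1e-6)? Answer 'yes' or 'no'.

Answer: no

Derivation:
Executing turtle program step by step:
Start: pos=(-5,3), heading=225, pen down
FD 17: (-5,3) -> (-17.021,-9.021) [heading=225, draw]
FD 3: (-17.021,-9.021) -> (-19.142,-11.142) [heading=225, draw]
FD 18: (-19.142,-11.142) -> (-31.87,-23.87) [heading=225, draw]
BK 10: (-31.87,-23.87) -> (-24.799,-16.799) [heading=225, draw]
FD 1: (-24.799,-16.799) -> (-25.506,-17.506) [heading=225, draw]
PD: pen down
FD 18: (-25.506,-17.506) -> (-38.234,-30.234) [heading=225, draw]
PU: pen up
Final: pos=(-38.234,-30.234), heading=225, 6 segment(s) drawn

Start position: (-5, 3)
Final position: (-38.234, -30.234)
Distance = 47; >= 1e-6 -> NOT closed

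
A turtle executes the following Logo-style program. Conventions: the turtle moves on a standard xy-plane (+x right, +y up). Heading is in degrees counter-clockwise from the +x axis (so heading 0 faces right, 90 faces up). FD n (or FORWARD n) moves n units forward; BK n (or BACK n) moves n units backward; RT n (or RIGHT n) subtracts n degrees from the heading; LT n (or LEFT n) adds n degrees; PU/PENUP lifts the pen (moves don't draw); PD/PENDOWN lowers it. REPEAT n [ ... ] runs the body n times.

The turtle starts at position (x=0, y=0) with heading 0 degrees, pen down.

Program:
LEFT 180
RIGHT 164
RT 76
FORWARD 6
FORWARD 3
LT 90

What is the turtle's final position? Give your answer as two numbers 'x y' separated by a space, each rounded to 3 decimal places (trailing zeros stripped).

Answer: 4.5 -7.794

Derivation:
Executing turtle program step by step:
Start: pos=(0,0), heading=0, pen down
LT 180: heading 0 -> 180
RT 164: heading 180 -> 16
RT 76: heading 16 -> 300
FD 6: (0,0) -> (3,-5.196) [heading=300, draw]
FD 3: (3,-5.196) -> (4.5,-7.794) [heading=300, draw]
LT 90: heading 300 -> 30
Final: pos=(4.5,-7.794), heading=30, 2 segment(s) drawn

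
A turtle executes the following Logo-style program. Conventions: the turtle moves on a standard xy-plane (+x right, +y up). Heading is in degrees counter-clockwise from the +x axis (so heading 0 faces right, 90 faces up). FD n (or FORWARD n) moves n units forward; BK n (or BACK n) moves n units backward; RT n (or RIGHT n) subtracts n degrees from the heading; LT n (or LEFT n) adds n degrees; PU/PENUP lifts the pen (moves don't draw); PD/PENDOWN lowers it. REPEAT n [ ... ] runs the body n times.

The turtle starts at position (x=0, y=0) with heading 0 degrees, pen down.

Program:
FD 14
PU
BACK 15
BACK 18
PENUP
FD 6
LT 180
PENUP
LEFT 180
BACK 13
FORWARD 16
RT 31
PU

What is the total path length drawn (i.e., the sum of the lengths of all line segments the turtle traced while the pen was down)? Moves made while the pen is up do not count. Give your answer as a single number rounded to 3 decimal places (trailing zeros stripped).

Executing turtle program step by step:
Start: pos=(0,0), heading=0, pen down
FD 14: (0,0) -> (14,0) [heading=0, draw]
PU: pen up
BK 15: (14,0) -> (-1,0) [heading=0, move]
BK 18: (-1,0) -> (-19,0) [heading=0, move]
PU: pen up
FD 6: (-19,0) -> (-13,0) [heading=0, move]
LT 180: heading 0 -> 180
PU: pen up
LT 180: heading 180 -> 0
BK 13: (-13,0) -> (-26,0) [heading=0, move]
FD 16: (-26,0) -> (-10,0) [heading=0, move]
RT 31: heading 0 -> 329
PU: pen up
Final: pos=(-10,0), heading=329, 1 segment(s) drawn

Segment lengths:
  seg 1: (0,0) -> (14,0), length = 14
Total = 14

Answer: 14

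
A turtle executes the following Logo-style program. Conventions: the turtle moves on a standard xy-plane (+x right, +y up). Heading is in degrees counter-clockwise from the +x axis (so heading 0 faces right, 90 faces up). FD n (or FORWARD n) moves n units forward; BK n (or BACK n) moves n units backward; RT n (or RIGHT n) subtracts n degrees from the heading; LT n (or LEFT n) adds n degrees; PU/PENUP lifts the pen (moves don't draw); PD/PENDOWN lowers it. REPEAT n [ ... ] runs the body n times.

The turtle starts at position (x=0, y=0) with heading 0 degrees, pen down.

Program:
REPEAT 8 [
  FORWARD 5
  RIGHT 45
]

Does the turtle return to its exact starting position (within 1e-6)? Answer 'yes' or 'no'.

Executing turtle program step by step:
Start: pos=(0,0), heading=0, pen down
REPEAT 8 [
  -- iteration 1/8 --
  FD 5: (0,0) -> (5,0) [heading=0, draw]
  RT 45: heading 0 -> 315
  -- iteration 2/8 --
  FD 5: (5,0) -> (8.536,-3.536) [heading=315, draw]
  RT 45: heading 315 -> 270
  -- iteration 3/8 --
  FD 5: (8.536,-3.536) -> (8.536,-8.536) [heading=270, draw]
  RT 45: heading 270 -> 225
  -- iteration 4/8 --
  FD 5: (8.536,-8.536) -> (5,-12.071) [heading=225, draw]
  RT 45: heading 225 -> 180
  -- iteration 5/8 --
  FD 5: (5,-12.071) -> (0,-12.071) [heading=180, draw]
  RT 45: heading 180 -> 135
  -- iteration 6/8 --
  FD 5: (0,-12.071) -> (-3.536,-8.536) [heading=135, draw]
  RT 45: heading 135 -> 90
  -- iteration 7/8 --
  FD 5: (-3.536,-8.536) -> (-3.536,-3.536) [heading=90, draw]
  RT 45: heading 90 -> 45
  -- iteration 8/8 --
  FD 5: (-3.536,-3.536) -> (0,0) [heading=45, draw]
  RT 45: heading 45 -> 0
]
Final: pos=(0,0), heading=0, 8 segment(s) drawn

Start position: (0, 0)
Final position: (0, 0)
Distance = 0; < 1e-6 -> CLOSED

Answer: yes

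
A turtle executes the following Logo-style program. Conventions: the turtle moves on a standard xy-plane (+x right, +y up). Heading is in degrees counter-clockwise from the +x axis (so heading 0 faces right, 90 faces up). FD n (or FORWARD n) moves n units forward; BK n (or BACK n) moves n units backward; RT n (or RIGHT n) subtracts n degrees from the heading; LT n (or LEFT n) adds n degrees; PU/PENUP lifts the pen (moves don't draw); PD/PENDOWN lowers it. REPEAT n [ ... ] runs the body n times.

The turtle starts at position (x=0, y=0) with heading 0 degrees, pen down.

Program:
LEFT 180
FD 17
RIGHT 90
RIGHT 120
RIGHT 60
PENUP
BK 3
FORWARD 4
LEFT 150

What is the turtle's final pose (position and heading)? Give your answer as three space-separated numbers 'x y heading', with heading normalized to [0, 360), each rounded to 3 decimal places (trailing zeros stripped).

Answer: -17 -1 60

Derivation:
Executing turtle program step by step:
Start: pos=(0,0), heading=0, pen down
LT 180: heading 0 -> 180
FD 17: (0,0) -> (-17,0) [heading=180, draw]
RT 90: heading 180 -> 90
RT 120: heading 90 -> 330
RT 60: heading 330 -> 270
PU: pen up
BK 3: (-17,0) -> (-17,3) [heading=270, move]
FD 4: (-17,3) -> (-17,-1) [heading=270, move]
LT 150: heading 270 -> 60
Final: pos=(-17,-1), heading=60, 1 segment(s) drawn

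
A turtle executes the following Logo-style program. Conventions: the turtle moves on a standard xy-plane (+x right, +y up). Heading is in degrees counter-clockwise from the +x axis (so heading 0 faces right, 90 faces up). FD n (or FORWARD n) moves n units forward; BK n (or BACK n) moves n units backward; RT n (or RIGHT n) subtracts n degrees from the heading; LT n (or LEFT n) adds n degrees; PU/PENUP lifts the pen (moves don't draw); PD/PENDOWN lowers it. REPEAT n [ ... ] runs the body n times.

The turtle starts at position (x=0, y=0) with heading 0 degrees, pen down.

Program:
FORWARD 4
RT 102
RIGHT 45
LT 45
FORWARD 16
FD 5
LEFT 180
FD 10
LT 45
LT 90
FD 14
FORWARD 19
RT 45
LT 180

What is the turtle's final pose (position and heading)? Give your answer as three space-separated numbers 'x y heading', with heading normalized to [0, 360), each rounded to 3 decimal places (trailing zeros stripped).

Executing turtle program step by step:
Start: pos=(0,0), heading=0, pen down
FD 4: (0,0) -> (4,0) [heading=0, draw]
RT 102: heading 0 -> 258
RT 45: heading 258 -> 213
LT 45: heading 213 -> 258
FD 16: (4,0) -> (0.673,-15.65) [heading=258, draw]
FD 5: (0.673,-15.65) -> (-0.366,-20.541) [heading=258, draw]
LT 180: heading 258 -> 78
FD 10: (-0.366,-20.541) -> (1.713,-10.76) [heading=78, draw]
LT 45: heading 78 -> 123
LT 90: heading 123 -> 213
FD 14: (1.713,-10.76) -> (-10.028,-18.385) [heading=213, draw]
FD 19: (-10.028,-18.385) -> (-25.963,-28.733) [heading=213, draw]
RT 45: heading 213 -> 168
LT 180: heading 168 -> 348
Final: pos=(-25.963,-28.733), heading=348, 6 segment(s) drawn

Answer: -25.963 -28.733 348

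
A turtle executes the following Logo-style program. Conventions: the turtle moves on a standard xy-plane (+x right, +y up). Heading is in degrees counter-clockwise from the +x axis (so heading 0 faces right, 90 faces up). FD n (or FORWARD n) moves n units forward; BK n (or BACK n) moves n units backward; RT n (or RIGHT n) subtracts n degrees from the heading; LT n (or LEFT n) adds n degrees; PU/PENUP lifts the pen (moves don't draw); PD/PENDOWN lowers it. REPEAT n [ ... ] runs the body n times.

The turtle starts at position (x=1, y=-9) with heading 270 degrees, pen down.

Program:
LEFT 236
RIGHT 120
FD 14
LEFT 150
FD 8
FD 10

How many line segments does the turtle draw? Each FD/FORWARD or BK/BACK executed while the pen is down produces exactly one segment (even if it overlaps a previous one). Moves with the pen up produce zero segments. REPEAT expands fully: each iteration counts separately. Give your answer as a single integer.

Executing turtle program step by step:
Start: pos=(1,-9), heading=270, pen down
LT 236: heading 270 -> 146
RT 120: heading 146 -> 26
FD 14: (1,-9) -> (13.583,-2.863) [heading=26, draw]
LT 150: heading 26 -> 176
FD 8: (13.583,-2.863) -> (5.603,-2.305) [heading=176, draw]
FD 10: (5.603,-2.305) -> (-4.373,-1.607) [heading=176, draw]
Final: pos=(-4.373,-1.607), heading=176, 3 segment(s) drawn
Segments drawn: 3

Answer: 3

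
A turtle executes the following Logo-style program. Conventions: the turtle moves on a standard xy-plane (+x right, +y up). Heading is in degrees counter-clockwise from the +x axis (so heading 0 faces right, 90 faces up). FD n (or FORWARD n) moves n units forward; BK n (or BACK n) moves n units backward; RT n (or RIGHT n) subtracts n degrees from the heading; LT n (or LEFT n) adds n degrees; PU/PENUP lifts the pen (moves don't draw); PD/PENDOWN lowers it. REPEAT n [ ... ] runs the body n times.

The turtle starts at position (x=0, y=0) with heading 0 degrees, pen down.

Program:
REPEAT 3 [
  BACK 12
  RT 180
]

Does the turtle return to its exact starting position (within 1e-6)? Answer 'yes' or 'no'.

Executing turtle program step by step:
Start: pos=(0,0), heading=0, pen down
REPEAT 3 [
  -- iteration 1/3 --
  BK 12: (0,0) -> (-12,0) [heading=0, draw]
  RT 180: heading 0 -> 180
  -- iteration 2/3 --
  BK 12: (-12,0) -> (0,0) [heading=180, draw]
  RT 180: heading 180 -> 0
  -- iteration 3/3 --
  BK 12: (0,0) -> (-12,0) [heading=0, draw]
  RT 180: heading 0 -> 180
]
Final: pos=(-12,0), heading=180, 3 segment(s) drawn

Start position: (0, 0)
Final position: (-12, 0)
Distance = 12; >= 1e-6 -> NOT closed

Answer: no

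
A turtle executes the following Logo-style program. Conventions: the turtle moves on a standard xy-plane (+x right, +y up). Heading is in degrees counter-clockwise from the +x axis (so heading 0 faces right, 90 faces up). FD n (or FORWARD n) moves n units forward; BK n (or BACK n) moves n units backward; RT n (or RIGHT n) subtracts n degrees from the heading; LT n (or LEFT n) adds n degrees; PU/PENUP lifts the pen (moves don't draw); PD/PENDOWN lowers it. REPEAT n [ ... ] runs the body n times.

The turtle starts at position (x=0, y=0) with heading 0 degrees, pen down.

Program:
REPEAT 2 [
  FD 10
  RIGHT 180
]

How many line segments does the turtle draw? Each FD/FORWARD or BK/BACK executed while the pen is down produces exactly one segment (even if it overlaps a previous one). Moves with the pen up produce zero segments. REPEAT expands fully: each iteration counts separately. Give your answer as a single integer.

Answer: 2

Derivation:
Executing turtle program step by step:
Start: pos=(0,0), heading=0, pen down
REPEAT 2 [
  -- iteration 1/2 --
  FD 10: (0,0) -> (10,0) [heading=0, draw]
  RT 180: heading 0 -> 180
  -- iteration 2/2 --
  FD 10: (10,0) -> (0,0) [heading=180, draw]
  RT 180: heading 180 -> 0
]
Final: pos=(0,0), heading=0, 2 segment(s) drawn
Segments drawn: 2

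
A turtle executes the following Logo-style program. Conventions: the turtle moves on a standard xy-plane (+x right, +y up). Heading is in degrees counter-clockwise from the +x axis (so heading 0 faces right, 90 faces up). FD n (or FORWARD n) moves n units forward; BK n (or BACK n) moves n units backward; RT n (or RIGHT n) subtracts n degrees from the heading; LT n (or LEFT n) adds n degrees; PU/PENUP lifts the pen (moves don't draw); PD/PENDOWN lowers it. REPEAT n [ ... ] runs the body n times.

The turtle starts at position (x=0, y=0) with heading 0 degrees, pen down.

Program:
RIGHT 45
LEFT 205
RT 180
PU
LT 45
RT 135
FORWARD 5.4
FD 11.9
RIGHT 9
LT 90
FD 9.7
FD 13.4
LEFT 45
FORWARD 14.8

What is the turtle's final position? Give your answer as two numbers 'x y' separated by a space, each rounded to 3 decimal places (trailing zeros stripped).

Answer: 28.513 -23.376

Derivation:
Executing turtle program step by step:
Start: pos=(0,0), heading=0, pen down
RT 45: heading 0 -> 315
LT 205: heading 315 -> 160
RT 180: heading 160 -> 340
PU: pen up
LT 45: heading 340 -> 25
RT 135: heading 25 -> 250
FD 5.4: (0,0) -> (-1.847,-5.074) [heading=250, move]
FD 11.9: (-1.847,-5.074) -> (-5.917,-16.257) [heading=250, move]
RT 9: heading 250 -> 241
LT 90: heading 241 -> 331
FD 9.7: (-5.917,-16.257) -> (2.567,-20.959) [heading=331, move]
FD 13.4: (2.567,-20.959) -> (14.287,-27.456) [heading=331, move]
LT 45: heading 331 -> 16
FD 14.8: (14.287,-27.456) -> (28.513,-23.376) [heading=16, move]
Final: pos=(28.513,-23.376), heading=16, 0 segment(s) drawn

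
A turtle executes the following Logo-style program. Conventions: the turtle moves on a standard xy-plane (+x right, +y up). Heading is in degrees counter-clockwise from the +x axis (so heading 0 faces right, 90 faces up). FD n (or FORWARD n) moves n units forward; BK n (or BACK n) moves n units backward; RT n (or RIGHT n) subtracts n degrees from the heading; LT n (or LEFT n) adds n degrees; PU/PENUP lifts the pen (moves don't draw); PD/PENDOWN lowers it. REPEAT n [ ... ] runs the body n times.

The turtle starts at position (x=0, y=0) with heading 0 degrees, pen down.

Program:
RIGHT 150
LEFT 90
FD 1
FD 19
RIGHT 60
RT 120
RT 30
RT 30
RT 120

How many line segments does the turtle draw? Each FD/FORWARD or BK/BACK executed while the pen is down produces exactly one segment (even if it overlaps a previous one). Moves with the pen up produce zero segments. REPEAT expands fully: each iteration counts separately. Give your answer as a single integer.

Answer: 2

Derivation:
Executing turtle program step by step:
Start: pos=(0,0), heading=0, pen down
RT 150: heading 0 -> 210
LT 90: heading 210 -> 300
FD 1: (0,0) -> (0.5,-0.866) [heading=300, draw]
FD 19: (0.5,-0.866) -> (10,-17.321) [heading=300, draw]
RT 60: heading 300 -> 240
RT 120: heading 240 -> 120
RT 30: heading 120 -> 90
RT 30: heading 90 -> 60
RT 120: heading 60 -> 300
Final: pos=(10,-17.321), heading=300, 2 segment(s) drawn
Segments drawn: 2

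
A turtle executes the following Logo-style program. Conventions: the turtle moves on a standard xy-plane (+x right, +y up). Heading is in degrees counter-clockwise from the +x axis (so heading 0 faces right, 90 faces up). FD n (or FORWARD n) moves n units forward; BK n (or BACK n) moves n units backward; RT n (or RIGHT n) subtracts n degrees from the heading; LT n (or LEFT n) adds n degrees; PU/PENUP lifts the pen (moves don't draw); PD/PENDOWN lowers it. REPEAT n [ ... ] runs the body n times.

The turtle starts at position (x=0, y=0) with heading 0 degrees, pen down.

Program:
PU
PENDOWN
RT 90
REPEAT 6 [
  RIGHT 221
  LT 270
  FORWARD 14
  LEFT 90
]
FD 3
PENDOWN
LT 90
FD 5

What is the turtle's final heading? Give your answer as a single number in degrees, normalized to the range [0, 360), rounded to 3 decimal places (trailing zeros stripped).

Answer: 114

Derivation:
Executing turtle program step by step:
Start: pos=(0,0), heading=0, pen down
PU: pen up
PD: pen down
RT 90: heading 0 -> 270
REPEAT 6 [
  -- iteration 1/6 --
  RT 221: heading 270 -> 49
  LT 270: heading 49 -> 319
  FD 14: (0,0) -> (10.566,-9.185) [heading=319, draw]
  LT 90: heading 319 -> 49
  -- iteration 2/6 --
  RT 221: heading 49 -> 188
  LT 270: heading 188 -> 98
  FD 14: (10.566,-9.185) -> (8.618,4.679) [heading=98, draw]
  LT 90: heading 98 -> 188
  -- iteration 3/6 --
  RT 221: heading 188 -> 327
  LT 270: heading 327 -> 237
  FD 14: (8.618,4.679) -> (0.993,-7.062) [heading=237, draw]
  LT 90: heading 237 -> 327
  -- iteration 4/6 --
  RT 221: heading 327 -> 106
  LT 270: heading 106 -> 16
  FD 14: (0.993,-7.062) -> (14.45,-3.204) [heading=16, draw]
  LT 90: heading 16 -> 106
  -- iteration 5/6 --
  RT 221: heading 106 -> 245
  LT 270: heading 245 -> 155
  FD 14: (14.45,-3.204) -> (1.762,2.713) [heading=155, draw]
  LT 90: heading 155 -> 245
  -- iteration 6/6 --
  RT 221: heading 245 -> 24
  LT 270: heading 24 -> 294
  FD 14: (1.762,2.713) -> (7.456,-10.077) [heading=294, draw]
  LT 90: heading 294 -> 24
]
FD 3: (7.456,-10.077) -> (10.197,-8.856) [heading=24, draw]
PD: pen down
LT 90: heading 24 -> 114
FD 5: (10.197,-8.856) -> (8.163,-4.289) [heading=114, draw]
Final: pos=(8.163,-4.289), heading=114, 8 segment(s) drawn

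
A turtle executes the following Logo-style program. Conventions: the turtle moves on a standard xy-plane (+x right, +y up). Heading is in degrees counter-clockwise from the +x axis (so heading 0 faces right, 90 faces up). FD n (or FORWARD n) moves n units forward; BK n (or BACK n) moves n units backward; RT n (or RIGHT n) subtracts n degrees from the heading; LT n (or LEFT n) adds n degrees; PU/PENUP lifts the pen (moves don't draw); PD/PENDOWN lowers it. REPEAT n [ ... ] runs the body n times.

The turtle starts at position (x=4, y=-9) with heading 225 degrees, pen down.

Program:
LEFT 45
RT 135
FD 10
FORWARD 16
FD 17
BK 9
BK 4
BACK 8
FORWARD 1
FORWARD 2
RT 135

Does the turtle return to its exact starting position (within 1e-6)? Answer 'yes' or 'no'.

Answer: no

Derivation:
Executing turtle program step by step:
Start: pos=(4,-9), heading=225, pen down
LT 45: heading 225 -> 270
RT 135: heading 270 -> 135
FD 10: (4,-9) -> (-3.071,-1.929) [heading=135, draw]
FD 16: (-3.071,-1.929) -> (-14.385,9.385) [heading=135, draw]
FD 17: (-14.385,9.385) -> (-26.406,21.406) [heading=135, draw]
BK 9: (-26.406,21.406) -> (-20.042,15.042) [heading=135, draw]
BK 4: (-20.042,15.042) -> (-17.213,12.213) [heading=135, draw]
BK 8: (-17.213,12.213) -> (-11.556,6.556) [heading=135, draw]
FD 1: (-11.556,6.556) -> (-12.263,7.263) [heading=135, draw]
FD 2: (-12.263,7.263) -> (-13.678,8.678) [heading=135, draw]
RT 135: heading 135 -> 0
Final: pos=(-13.678,8.678), heading=0, 8 segment(s) drawn

Start position: (4, -9)
Final position: (-13.678, 8.678)
Distance = 25; >= 1e-6 -> NOT closed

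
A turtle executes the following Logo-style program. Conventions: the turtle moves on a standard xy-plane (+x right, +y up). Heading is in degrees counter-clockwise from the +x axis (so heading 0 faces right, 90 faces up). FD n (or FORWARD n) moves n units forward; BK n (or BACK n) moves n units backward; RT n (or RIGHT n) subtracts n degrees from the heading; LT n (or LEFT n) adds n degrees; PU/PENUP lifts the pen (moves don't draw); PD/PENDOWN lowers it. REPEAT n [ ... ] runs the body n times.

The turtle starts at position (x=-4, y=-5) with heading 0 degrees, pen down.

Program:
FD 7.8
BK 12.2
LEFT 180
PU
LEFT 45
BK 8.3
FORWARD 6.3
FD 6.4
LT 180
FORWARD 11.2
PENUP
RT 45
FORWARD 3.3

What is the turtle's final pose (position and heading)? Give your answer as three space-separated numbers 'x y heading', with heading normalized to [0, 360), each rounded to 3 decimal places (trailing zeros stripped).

Executing turtle program step by step:
Start: pos=(-4,-5), heading=0, pen down
FD 7.8: (-4,-5) -> (3.8,-5) [heading=0, draw]
BK 12.2: (3.8,-5) -> (-8.4,-5) [heading=0, draw]
LT 180: heading 0 -> 180
PU: pen up
LT 45: heading 180 -> 225
BK 8.3: (-8.4,-5) -> (-2.531,0.869) [heading=225, move]
FD 6.3: (-2.531,0.869) -> (-6.986,-3.586) [heading=225, move]
FD 6.4: (-6.986,-3.586) -> (-11.511,-8.111) [heading=225, move]
LT 180: heading 225 -> 45
FD 11.2: (-11.511,-8.111) -> (-3.592,-0.192) [heading=45, move]
PU: pen up
RT 45: heading 45 -> 0
FD 3.3: (-3.592,-0.192) -> (-0.292,-0.192) [heading=0, move]
Final: pos=(-0.292,-0.192), heading=0, 2 segment(s) drawn

Answer: -0.292 -0.192 0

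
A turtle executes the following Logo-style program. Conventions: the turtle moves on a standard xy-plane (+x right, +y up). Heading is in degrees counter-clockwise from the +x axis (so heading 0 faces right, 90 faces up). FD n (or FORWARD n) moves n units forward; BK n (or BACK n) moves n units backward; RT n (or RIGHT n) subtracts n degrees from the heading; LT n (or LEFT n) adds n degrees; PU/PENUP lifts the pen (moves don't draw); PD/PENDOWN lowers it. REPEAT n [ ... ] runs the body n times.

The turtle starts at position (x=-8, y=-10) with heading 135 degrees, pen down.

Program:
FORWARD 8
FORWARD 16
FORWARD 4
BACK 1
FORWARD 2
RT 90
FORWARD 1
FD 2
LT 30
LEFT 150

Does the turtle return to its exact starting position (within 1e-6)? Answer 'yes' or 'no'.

Answer: no

Derivation:
Executing turtle program step by step:
Start: pos=(-8,-10), heading=135, pen down
FD 8: (-8,-10) -> (-13.657,-4.343) [heading=135, draw]
FD 16: (-13.657,-4.343) -> (-24.971,6.971) [heading=135, draw]
FD 4: (-24.971,6.971) -> (-27.799,9.799) [heading=135, draw]
BK 1: (-27.799,9.799) -> (-27.092,9.092) [heading=135, draw]
FD 2: (-27.092,9.092) -> (-28.506,10.506) [heading=135, draw]
RT 90: heading 135 -> 45
FD 1: (-28.506,10.506) -> (-27.799,11.213) [heading=45, draw]
FD 2: (-27.799,11.213) -> (-26.385,12.627) [heading=45, draw]
LT 30: heading 45 -> 75
LT 150: heading 75 -> 225
Final: pos=(-26.385,12.627), heading=225, 7 segment(s) drawn

Start position: (-8, -10)
Final position: (-26.385, 12.627)
Distance = 29.155; >= 1e-6 -> NOT closed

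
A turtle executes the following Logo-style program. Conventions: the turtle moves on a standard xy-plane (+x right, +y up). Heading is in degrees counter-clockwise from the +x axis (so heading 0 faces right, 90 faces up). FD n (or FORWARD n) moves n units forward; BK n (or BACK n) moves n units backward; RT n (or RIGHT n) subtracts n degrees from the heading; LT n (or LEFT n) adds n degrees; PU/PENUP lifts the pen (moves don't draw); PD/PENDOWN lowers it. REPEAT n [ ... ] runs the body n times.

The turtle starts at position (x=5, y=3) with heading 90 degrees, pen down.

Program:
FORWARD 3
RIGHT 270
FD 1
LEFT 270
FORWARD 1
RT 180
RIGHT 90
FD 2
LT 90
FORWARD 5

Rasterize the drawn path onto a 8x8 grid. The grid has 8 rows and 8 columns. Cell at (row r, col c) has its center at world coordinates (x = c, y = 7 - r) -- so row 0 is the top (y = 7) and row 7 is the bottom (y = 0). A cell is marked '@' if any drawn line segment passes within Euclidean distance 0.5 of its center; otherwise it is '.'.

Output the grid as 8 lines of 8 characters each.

Answer: ..@@@...
..@.@@..
..@..@..
..@..@..
..@..@..
..@.....
........
........

Derivation:
Segment 0: (5,3) -> (5,6)
Segment 1: (5,6) -> (4,6)
Segment 2: (4,6) -> (4,7)
Segment 3: (4,7) -> (2,7)
Segment 4: (2,7) -> (2,2)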